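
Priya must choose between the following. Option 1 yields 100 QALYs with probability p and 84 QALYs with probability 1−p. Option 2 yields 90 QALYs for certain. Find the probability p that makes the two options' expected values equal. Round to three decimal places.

p = 0.375

p·100 + (1−p)·84 = 90
16p + 84 = 90
p = (90 − 84) / 16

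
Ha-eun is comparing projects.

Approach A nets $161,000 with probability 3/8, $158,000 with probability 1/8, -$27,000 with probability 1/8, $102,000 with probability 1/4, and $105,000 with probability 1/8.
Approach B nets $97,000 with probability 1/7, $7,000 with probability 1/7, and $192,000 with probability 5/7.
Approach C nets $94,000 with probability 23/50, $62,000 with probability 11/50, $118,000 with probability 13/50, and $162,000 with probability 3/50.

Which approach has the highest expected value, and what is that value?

Approach B ($152,000)

Approach A = 3/8 × 161000 + 1/8 × 158000 + 1/8 × (-27000) + 1/4 × 102000 + 1/8 × 105000 = 60375 + 19750 − 3375 + 25500 + 13125 = 115375
Approach B = 1/7 × 97000 + 1/7 × 7000 + 5/7 × 192000 = 13857.1429 + 1000 + 137142.8571 = 152000
Approach C = 23/50 × 94000 + 11/50 × 62000 + 13/50 × 118000 + 3/50 × 162000 = 43240 + 13640 + 30680 + 9720 = 97280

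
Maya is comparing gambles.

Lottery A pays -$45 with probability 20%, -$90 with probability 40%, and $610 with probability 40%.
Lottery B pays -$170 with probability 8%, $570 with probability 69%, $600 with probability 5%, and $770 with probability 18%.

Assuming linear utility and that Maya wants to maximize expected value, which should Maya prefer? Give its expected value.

Lottery A = 0.2 × (-45) + 0.4 × (-90) + 0.4 × 610 = -9 − 36 + 244 = 199
Lottery B = 0.08 × (-170) + 0.69 × 570 + 0.05 × 600 + 0.18 × 770 = -13.6 + 393.3 + 30 + 138.6 = 548.3

Lottery B ($548.30)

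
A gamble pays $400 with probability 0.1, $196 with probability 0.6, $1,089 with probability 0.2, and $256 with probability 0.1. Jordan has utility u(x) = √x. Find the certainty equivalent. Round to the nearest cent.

$345.96

E[u] = 0.1·√400 + 0.6·√196 + 0.2·√1089 + 0.1·√256 = 0.1·20 + 0.6·14 + 0.2·33 + 0.1·16 = 18.6
CE = (18.6)² = 345.96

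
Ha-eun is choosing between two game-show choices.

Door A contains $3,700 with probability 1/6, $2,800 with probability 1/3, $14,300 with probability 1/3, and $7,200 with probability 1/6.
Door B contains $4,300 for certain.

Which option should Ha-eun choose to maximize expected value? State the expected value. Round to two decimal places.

Door A = 1/6 × 3700 + 1/3 × 2800 + 1/3 × 14300 + 1/6 × 7200 = 616.6667 + 933.3333 + 4766.6667 + 1200 = 7516.6667
Door B: 4300 (certain)

Door A ($7,516.67)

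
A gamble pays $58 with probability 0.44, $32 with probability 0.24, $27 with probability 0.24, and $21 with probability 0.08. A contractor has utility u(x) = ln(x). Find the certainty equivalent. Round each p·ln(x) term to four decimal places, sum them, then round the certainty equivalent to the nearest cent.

E[u] = 0.44·ln(58) + 0.24·ln(32) + 0.24·ln(27) + 0.08·ln(21) = 1.7866 + 0.8318 + 0.7910 + 0.2436 = 3.6530
CE = e^3.6530 ≈ 38.59

$38.59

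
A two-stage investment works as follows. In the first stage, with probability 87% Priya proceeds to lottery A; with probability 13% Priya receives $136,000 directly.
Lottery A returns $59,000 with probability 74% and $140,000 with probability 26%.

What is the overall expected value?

EV(A) = 0.74 × 59000 + 0.26 × 140000 = 43660 + 36400 = 80060
Branch B: 136000 (certain)
Overall = 0.87 × 80060 + 0.13 × 136000 = 69652.2 + 17680 = 87332.2

$87,332.20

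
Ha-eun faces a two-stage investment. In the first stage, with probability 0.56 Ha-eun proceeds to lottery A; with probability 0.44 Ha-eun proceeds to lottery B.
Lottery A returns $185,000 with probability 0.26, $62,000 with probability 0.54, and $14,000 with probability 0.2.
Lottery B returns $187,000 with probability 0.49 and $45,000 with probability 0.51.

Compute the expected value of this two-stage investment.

EV(A) = 0.26 × 185000 + 0.54 × 62000 + 0.2 × 14000 = 48100 + 33480 + 2800 = 84380
EV(B) = 0.49 × 187000 + 0.51 × 45000 = 91630 + 22950 = 114580
Overall = 0.56 × 84380 + 0.44 × 114580 = 47252.8 + 50415.2 = 97668

$97,668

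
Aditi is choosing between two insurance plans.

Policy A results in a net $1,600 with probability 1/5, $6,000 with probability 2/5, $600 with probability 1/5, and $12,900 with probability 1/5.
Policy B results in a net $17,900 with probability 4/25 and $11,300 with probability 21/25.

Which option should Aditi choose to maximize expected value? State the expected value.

Policy B ($12,356)

Policy A = 1/5 × 1600 + 2/5 × 6000 + 1/5 × 600 + 1/5 × 12900 = 320 + 2400 + 120 + 2580 = 5420
Policy B = 4/25 × 17900 + 21/25 × 11300 = 2864 + 9492 = 12356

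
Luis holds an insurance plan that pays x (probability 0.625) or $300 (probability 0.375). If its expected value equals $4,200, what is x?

x = $6,540

0.625·x + 0.375·300 = 4200
0.625·x = 4200 − 112.5 = 4087.5
x = 4087.5 / 0.625 = 6540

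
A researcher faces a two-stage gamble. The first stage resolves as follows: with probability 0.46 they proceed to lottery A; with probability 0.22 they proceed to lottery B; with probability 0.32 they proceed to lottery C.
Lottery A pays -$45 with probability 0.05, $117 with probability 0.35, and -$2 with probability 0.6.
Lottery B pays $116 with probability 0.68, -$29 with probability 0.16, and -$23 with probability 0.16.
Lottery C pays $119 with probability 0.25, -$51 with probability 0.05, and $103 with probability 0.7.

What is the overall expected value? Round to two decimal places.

EV(A) = 0.05 × (-45) + 0.35 × 117 + 0.6 × (-2) = -2.25 + 40.95 − 1.2 = 37.5
EV(B) = 0.68 × 116 + 0.16 × (-29) + 0.16 × (-23) = 78.88 − 4.64 − 3.68 = 70.56
EV(C) = 0.25 × 119 + 0.05 × (-51) + 0.7 × 103 = 29.75 − 2.55 + 72.1 = 99.3
Overall = 0.46 × 37.5 + 0.22 × 70.56 + 0.32 × 99.3 = 17.25 + 15.5232 + 31.776 = 64.5492

$64.55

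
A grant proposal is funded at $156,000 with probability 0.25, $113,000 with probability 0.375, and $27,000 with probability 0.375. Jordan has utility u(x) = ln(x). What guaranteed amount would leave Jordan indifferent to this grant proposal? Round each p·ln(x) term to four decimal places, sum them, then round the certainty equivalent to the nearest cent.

E[u] = 0.25·ln(156000) + 0.375·ln(113000) + 0.375·ln(27000) = 2.9894 + 4.3632 + 3.8263 = 11.1789
CE = e^11.1789 ≈ 71603.55

$71,603.55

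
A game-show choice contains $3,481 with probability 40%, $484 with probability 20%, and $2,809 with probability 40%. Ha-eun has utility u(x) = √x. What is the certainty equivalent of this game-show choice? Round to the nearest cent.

E[u] = 0.4·√3481 + 0.2·√484 + 0.4·√2809 = 0.4·59 + 0.2·22 + 0.4·53 = 49.2
CE = (49.2)² = 2420.64

$2,420.64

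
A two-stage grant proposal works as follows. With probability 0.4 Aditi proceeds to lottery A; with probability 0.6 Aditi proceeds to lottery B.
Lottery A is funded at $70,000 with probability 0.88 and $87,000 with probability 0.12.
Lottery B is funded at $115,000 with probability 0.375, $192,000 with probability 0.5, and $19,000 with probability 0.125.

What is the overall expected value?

$113,716

EV(A) = 0.88 × 70000 + 0.12 × 87000 = 61600 + 10440 = 72040
EV(B) = 0.375 × 115000 + 0.5 × 192000 + 0.125 × 19000 = 43125 + 96000 + 2375 = 141500
Overall = 0.4 × 72040 + 0.6 × 141500 = 28816 + 84900 = 113716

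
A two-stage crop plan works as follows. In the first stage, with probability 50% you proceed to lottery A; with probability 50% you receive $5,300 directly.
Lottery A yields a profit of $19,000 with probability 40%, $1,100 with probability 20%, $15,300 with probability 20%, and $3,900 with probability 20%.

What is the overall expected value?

EV(A) = 0.4 × 19000 + 0.2 × 1100 + 0.2 × 15300 + 0.2 × 3900 = 7600 + 220 + 3060 + 780 = 11660
Branch B: 5300 (certain)
Overall = 0.5 × 11660 + 0.5 × 5300 = 5830 + 2650 = 8480

$8,480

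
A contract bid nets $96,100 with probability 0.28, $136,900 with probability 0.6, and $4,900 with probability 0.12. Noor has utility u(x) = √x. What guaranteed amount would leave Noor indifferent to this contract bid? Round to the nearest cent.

$100,615.84

E[u] = 0.28·√96100 + 0.6·√136900 + 0.12·√4900 = 0.28·310 + 0.6·370 + 0.12·70 = 317.2
CE = (317.2)² = 100615.84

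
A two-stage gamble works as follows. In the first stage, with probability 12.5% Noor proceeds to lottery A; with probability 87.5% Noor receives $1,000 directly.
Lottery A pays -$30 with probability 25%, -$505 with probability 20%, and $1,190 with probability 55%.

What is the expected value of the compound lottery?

EV(A) = 0.25 × (-30) + 0.2 × (-505) + 0.55 × 1190 = -7.5 − 101 + 654.5 = 546
Branch B: 1000 (certain)
Overall = 0.125 × 546 + 0.875 × 1000 = 68.25 + 875 = 943.25

$943.25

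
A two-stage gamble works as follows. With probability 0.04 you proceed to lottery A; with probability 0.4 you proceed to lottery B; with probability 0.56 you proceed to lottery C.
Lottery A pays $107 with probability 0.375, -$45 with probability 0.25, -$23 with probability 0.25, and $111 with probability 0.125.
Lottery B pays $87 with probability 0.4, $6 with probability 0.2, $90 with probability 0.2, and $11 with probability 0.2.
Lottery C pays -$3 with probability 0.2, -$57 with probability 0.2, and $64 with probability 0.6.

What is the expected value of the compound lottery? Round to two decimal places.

$38.74

EV(A) = 0.375 × 107 + 0.25 × (-45) + 0.25 × (-23) + 0.125 × 111 = 40.125 − 11.25 − 5.75 + 13.875 = 37
EV(B) = 0.4 × 87 + 0.2 × 6 + 0.2 × 90 + 0.2 × 11 = 34.8 + 1.2 + 18 + 2.2 = 56.2
EV(C) = 0.2 × (-3) + 0.2 × (-57) + 0.6 × 64 = -0.6 − 11.4 + 38.4 = 26.4
Overall = 0.04 × 37 + 0.4 × 56.2 + 0.56 × 26.4 = 1.48 + 22.48 + 14.784 = 38.744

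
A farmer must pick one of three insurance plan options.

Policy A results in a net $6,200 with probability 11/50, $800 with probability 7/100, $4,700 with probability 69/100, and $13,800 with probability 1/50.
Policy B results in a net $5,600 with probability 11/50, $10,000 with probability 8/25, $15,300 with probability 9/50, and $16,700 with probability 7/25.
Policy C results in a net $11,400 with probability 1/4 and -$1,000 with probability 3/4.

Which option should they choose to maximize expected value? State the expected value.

Policy A = 11/50 × 6200 + 7/100 × 800 + 69/100 × 4700 + 1/50 × 13800 = 1364 + 56 + 3243 + 276 = 4939
Policy B = 11/50 × 5600 + 8/25 × 10000 + 9/50 × 15300 + 7/25 × 16700 = 1232 + 3200 + 2754 + 4676 = 11862
Policy C = 1/4 × 11400 + 3/4 × (-1000) = 2850 − 750 = 2100

Policy B ($11,862)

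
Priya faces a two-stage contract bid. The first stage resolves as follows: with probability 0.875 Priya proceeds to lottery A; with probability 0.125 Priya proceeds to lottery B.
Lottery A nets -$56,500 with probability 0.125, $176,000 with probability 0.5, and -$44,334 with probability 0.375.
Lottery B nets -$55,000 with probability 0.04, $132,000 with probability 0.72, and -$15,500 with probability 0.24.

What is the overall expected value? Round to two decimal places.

EV(A) = 0.125 × (-56500) + 0.5 × 176000 + 0.375 × (-44334) = -7062.5 + 88000 − 16625.25 = 64312.25
EV(B) = 0.04 × (-55000) + 0.72 × 132000 + 0.24 × (-15500) = -2200 + 95040 − 3720 = 89120
Overall = 0.875 × 64312.25 + 0.125 × 89120 = 56273.21875 + 11140 = 67413.21875

$67,413.22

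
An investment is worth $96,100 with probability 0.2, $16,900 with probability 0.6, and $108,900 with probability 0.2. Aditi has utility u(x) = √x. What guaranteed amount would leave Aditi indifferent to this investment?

$42,436

E[u] = 0.2·√96100 + 0.6·√16900 + 0.2·√108900 = 0.2·310 + 0.6·130 + 0.2·330 = 206
CE = (206)² = 42436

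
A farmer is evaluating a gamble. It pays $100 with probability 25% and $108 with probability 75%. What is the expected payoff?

EV = 0.25 × 100 + 0.75 × 108 = 25 + 81 = 106

$106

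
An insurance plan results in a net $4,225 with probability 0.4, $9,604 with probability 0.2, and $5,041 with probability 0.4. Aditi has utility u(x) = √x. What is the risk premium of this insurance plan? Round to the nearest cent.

E[u] = 0.4·√4225 + 0.2·√9604 + 0.4·√5041 = 0.4·65 + 0.2·98 + 0.4·71 = 74
CE = (74)² = 5476
Risk premium = EV − CE = 5627.2 − 5476 = 151.2

$151.20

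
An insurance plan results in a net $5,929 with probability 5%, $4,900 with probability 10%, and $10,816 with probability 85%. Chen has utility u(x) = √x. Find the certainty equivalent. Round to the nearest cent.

$9,850.56

E[u] = 0.05·√5929 + 0.1·√4900 + 0.85·√10816 = 0.05·77 + 0.1·70 + 0.85·104 = 99.25
CE = (99.25)² = 9850.5625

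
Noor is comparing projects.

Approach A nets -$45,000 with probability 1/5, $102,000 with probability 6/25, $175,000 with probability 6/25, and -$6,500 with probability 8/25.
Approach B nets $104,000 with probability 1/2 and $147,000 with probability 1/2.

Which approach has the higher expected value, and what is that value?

Approach A = 1/5 × (-45000) + 6/25 × 102000 + 6/25 × 175000 + 8/25 × (-6500) = -9000 + 24480 + 42000 − 2080 = 55400
Approach B = 1/2 × 104000 + 1/2 × 147000 = 52000 + 73500 = 125500

Approach B ($125,500)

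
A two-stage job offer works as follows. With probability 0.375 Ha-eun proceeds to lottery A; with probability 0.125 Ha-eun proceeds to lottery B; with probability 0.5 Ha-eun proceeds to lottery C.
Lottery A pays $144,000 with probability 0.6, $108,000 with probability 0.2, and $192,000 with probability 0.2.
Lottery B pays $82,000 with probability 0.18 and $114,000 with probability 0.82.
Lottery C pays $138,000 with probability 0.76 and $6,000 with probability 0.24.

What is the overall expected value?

$121,590

EV(A) = 0.6 × 144000 + 0.2 × 108000 + 0.2 × 192000 = 86400 + 21600 + 38400 = 146400
EV(B) = 0.18 × 82000 + 0.82 × 114000 = 14760 + 93480 = 108240
EV(C) = 0.76 × 138000 + 0.24 × 6000 = 104880 + 1440 = 106320
Overall = 0.375 × 146400 + 0.125 × 108240 + 0.5 × 106320 = 54900 + 13530 + 53160 = 121590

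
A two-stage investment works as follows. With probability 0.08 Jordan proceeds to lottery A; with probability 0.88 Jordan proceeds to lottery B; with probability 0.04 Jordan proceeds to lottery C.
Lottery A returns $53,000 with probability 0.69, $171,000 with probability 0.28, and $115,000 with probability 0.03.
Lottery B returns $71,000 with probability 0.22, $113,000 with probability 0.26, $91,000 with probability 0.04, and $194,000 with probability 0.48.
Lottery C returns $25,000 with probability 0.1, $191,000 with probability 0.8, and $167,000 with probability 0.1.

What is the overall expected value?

EV(A) = 0.69 × 53000 + 0.28 × 171000 + 0.03 × 115000 = 36570 + 47880 + 3450 = 87900
EV(B) = 0.22 × 71000 + 0.26 × 113000 + 0.04 × 91000 + 0.48 × 194000 = 15620 + 29380 + 3640 + 93120 = 141760
EV(C) = 0.1 × 25000 + 0.8 × 191000 + 0.1 × 167000 = 2500 + 152800 + 16700 = 172000
Overall = 0.08 × 87900 + 0.88 × 141760 + 0.04 × 172000 = 7032 + 124748.8 + 6880 = 138660.8

$138,660.80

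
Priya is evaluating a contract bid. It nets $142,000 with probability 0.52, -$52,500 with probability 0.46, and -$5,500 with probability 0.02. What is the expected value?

$49,580

EV = 0.52 × 142000 + 0.46 × (-52500) + 0.02 × (-5500) = 73840 − 24150 − 110 = 49580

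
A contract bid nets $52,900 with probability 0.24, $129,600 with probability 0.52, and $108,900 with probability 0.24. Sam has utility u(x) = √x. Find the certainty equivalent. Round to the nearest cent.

$103,426.56

E[u] = 0.24·√52900 + 0.52·√129600 + 0.24·√108900 = 0.24·230 + 0.52·360 + 0.24·330 = 321.6
CE = (321.6)² = 103426.56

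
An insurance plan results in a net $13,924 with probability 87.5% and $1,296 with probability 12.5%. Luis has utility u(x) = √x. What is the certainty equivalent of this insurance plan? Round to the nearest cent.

E[u] = 0.875·√13924 + 0.125·√1296 = 0.875·118 + 0.125·36 = 107.75
CE = (107.75)² = 11610.0625

$11,610.06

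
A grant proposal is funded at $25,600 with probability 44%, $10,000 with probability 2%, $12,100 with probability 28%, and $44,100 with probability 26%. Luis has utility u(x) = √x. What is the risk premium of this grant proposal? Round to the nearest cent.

$1,417.16

E[u] = 0.44·√25600 + 0.02·√10000 + 0.28·√12100 + 0.26·√44100 = 0.44·160 + 0.02·100 + 0.28·110 + 0.26·210 = 157.8
CE = (157.8)² = 24900.84
Risk premium = EV − CE = 26318 − 24900.84 = 1417.16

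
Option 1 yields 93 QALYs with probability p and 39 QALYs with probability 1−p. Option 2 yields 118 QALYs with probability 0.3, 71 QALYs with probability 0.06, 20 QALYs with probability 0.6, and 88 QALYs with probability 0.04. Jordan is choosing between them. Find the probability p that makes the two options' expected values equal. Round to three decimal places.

EV(Option 2) = 0.3 × 118 + 0.06 × 71 + 0.6 × 20 + 0.04 × 88 = 35.4 + 4.26 + 12 + 3.52 = 55.18
p·93 + (1−p)·39 = 55.18
54p + 39 = 55.18
p = (55.18 − 39) / 54

p = 0.300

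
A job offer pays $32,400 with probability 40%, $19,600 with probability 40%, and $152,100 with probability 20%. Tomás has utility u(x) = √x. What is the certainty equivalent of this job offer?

$42,436

E[u] = 0.4·√32400 + 0.4·√19600 + 0.2·√152100 = 0.4·180 + 0.4·140 + 0.2·390 = 206
CE = (206)² = 42436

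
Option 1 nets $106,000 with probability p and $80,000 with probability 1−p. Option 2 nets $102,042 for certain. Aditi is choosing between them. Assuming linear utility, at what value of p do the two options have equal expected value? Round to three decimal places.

p·106000 + (1−p)·80000 = 102042
26000p + 80000 = 102042
p = (102042 − 80000) / 26000

p = 0.848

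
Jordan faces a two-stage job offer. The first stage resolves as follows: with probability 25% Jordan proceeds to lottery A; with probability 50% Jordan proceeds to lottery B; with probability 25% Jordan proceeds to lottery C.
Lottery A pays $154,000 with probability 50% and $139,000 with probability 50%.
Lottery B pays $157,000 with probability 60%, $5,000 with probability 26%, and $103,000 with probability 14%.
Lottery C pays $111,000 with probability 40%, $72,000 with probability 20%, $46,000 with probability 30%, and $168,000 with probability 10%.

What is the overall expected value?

$113,935

EV(A) = 0.5 × 154000 + 0.5 × 139000 = 77000 + 69500 = 146500
EV(B) = 0.6 × 157000 + 0.26 × 5000 + 0.14 × 103000 = 94200 + 1300 + 14420 = 109920
EV(C) = 0.4 × 111000 + 0.2 × 72000 + 0.3 × 46000 + 0.1 × 168000 = 44400 + 14400 + 13800 + 16800 = 89400
Overall = 0.25 × 146500 + 0.5 × 109920 + 0.25 × 89400 = 36625 + 54960 + 22350 = 113935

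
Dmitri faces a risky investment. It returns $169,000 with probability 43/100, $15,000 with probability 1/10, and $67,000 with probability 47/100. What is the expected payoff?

$105,660

EV = 43/100 × 169000 + 1/10 × 15000 + 47/100 × 67000 = 72670 + 1500 + 31490 = 105660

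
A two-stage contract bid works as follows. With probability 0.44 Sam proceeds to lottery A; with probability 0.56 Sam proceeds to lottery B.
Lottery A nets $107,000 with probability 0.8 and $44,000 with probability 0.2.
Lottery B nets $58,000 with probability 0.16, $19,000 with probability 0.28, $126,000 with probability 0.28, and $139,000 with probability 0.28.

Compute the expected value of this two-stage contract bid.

$91,264

EV(A) = 0.8 × 107000 + 0.2 × 44000 = 85600 + 8800 = 94400
EV(B) = 0.16 × 58000 + 0.28 × 19000 + 0.28 × 126000 + 0.28 × 139000 = 9280 + 5320 + 35280 + 38920 = 88800
Overall = 0.44 × 94400 + 0.56 × 88800 = 41536 + 49728 = 91264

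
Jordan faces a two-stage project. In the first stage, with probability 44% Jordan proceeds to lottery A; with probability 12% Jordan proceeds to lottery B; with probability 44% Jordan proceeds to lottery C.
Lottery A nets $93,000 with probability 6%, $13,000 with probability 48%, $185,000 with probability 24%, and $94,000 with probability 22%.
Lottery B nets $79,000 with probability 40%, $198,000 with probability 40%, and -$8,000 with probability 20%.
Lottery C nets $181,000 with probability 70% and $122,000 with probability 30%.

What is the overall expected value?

EV(A) = 0.06 × 93000 + 0.48 × 13000 + 0.24 × 185000 + 0.22 × 94000 = 5580 + 6240 + 44400 + 20680 = 76900
EV(B) = 0.4 × 79000 + 0.4 × 198000 + 0.2 × (-8000) = 31600 + 79200 − 1600 = 109200
EV(C) = 0.7 × 181000 + 0.3 × 122000 = 126700 + 36600 = 163300
Overall = 0.44 × 76900 + 0.12 × 109200 + 0.44 × 163300 = 33836 + 13104 + 71852 = 118792

$118,792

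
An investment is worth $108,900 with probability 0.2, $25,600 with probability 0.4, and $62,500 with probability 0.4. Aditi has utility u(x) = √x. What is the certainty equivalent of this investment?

$52,900

E[u] = 0.2·√108900 + 0.4·√25600 + 0.4·√62500 = 0.2·330 + 0.4·160 + 0.4·250 = 230
CE = (230)² = 52900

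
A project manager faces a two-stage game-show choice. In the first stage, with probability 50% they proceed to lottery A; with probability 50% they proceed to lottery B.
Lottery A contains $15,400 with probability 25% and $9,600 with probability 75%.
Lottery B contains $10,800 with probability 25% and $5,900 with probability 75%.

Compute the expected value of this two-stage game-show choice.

$9,087.50

EV(A) = 0.25 × 15400 + 0.75 × 9600 = 3850 + 7200 = 11050
EV(B) = 0.25 × 10800 + 0.75 × 5900 = 2700 + 4425 = 7125
Overall = 0.5 × 11050 + 0.5 × 7125 = 5525 + 3562.5 = 9087.5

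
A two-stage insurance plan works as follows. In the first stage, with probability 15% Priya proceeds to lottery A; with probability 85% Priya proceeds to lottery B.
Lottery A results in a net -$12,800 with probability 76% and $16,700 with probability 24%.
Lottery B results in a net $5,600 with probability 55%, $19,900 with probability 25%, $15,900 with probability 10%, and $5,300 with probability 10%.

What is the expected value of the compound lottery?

EV(A) = 0.76 × (-12800) + 0.24 × 16700 = -9728 + 4008 = -5720
EV(B) = 0.55 × 5600 + 0.25 × 19900 + 0.1 × 15900 + 0.1 × 5300 = 3080 + 4975 + 1590 + 530 = 10175
Overall = 0.15 × (-5720) + 0.85 × 10175 = -858 + 8648.75 = 7790.75

$7,790.75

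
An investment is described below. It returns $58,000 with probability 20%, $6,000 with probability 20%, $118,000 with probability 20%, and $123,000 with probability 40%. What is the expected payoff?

EV = 0.2 × 58000 + 0.2 × 6000 + 0.2 × 118000 + 0.4 × 123000 = 11600 + 1200 + 23600 + 49200 = 85600

$85,600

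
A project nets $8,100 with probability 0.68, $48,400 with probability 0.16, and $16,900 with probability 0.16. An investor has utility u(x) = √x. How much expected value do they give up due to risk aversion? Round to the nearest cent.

$2,220.16

E[u] = 0.68·√8100 + 0.16·√48400 + 0.16·√16900 = 0.68·90 + 0.16·220 + 0.16·130 = 117.2
CE = (117.2)² = 13735.84
Risk premium = EV − CE = 15956 − 13735.84 = 2220.16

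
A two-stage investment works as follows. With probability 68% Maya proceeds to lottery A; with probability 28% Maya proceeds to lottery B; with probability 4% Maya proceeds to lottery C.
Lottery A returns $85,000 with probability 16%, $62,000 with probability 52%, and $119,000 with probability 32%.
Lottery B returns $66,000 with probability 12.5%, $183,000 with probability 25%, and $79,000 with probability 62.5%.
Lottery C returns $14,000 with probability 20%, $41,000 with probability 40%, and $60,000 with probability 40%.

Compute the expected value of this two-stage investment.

$87,738.60

EV(A) = 0.16 × 85000 + 0.52 × 62000 + 0.32 × 119000 = 13600 + 32240 + 38080 = 83920
EV(B) = 0.125 × 66000 + 0.25 × 183000 + 0.625 × 79000 = 8250 + 45750 + 49375 = 103375
EV(C) = 0.2 × 14000 + 0.4 × 41000 + 0.4 × 60000 = 2800 + 16400 + 24000 = 43200
Overall = 0.68 × 83920 + 0.28 × 103375 + 0.04 × 43200 = 57065.6 + 28945 + 1728 = 87738.6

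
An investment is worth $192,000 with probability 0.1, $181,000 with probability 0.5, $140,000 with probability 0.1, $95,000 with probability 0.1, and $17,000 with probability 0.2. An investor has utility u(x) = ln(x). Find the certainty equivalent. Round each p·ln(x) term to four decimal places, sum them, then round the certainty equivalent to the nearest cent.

$103,662.94

E[u] = 0.1·ln(192000) + 0.5·ln(181000) + 0.1·ln(140000) + 0.1·ln(95000) + 0.2·ln(17000) = 1.2165 + 6.0531 + 1.1849 + 1.1462 + 1.9482 = 11.5489
CE = e^11.5489 ≈ 103662.94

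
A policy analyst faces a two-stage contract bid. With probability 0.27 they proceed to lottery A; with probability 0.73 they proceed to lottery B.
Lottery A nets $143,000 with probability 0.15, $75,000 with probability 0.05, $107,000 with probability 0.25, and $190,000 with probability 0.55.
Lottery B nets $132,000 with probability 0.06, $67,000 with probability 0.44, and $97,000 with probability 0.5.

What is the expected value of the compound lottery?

$104,948.50

EV(A) = 0.15 × 143000 + 0.05 × 75000 + 0.25 × 107000 + 0.55 × 190000 = 21450 + 3750 + 26750 + 104500 = 156450
EV(B) = 0.06 × 132000 + 0.44 × 67000 + 0.5 × 97000 = 7920 + 29480 + 48500 = 85900
Overall = 0.27 × 156450 + 0.73 × 85900 = 42241.5 + 62707 = 104948.5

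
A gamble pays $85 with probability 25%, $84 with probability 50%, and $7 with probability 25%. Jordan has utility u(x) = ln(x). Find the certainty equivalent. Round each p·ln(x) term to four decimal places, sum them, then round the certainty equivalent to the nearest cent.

$45.27

E[u] = 0.25·ln(85) + 0.5·ln(84) + 0.25·ln(7) = 1.1107 + 2.2154 + 0.4865 = 3.8126
CE = e^3.8126 ≈ 45.27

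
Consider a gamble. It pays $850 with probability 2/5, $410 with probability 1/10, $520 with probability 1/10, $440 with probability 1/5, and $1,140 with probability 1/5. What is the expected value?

EV = 2/5 × 850 + 1/10 × 410 + 1/10 × 520 + 1/5 × 440 + 1/5 × 1140 = 340 + 41 + 52 + 88 + 228 = 749

$749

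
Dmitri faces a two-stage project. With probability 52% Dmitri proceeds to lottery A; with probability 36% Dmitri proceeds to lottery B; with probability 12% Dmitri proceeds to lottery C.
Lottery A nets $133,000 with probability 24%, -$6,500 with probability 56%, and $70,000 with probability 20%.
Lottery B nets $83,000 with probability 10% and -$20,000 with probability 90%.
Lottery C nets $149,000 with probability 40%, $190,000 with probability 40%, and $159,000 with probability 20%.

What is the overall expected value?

EV(A) = 0.24 × 133000 + 0.56 × (-6500) + 0.2 × 70000 = 31920 − 3640 + 14000 = 42280
EV(B) = 0.1 × 83000 + 0.9 × (-20000) = 8300 − 18000 = -9700
EV(C) = 0.4 × 149000 + 0.4 × 190000 + 0.2 × 159000 = 59600 + 76000 + 31800 = 167400
Overall = 0.52 × 42280 + 0.36 × (-9700) + 0.12 × 167400 = 21985.6 − 3492 + 20088 = 38581.6

$38,581.60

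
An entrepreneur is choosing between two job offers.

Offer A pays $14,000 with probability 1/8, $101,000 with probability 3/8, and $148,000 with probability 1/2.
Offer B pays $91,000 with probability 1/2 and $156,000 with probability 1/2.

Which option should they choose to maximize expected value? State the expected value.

Offer A = 1/8 × 14000 + 3/8 × 101000 + 1/2 × 148000 = 1750 + 37875 + 74000 = 113625
Offer B = 1/2 × 91000 + 1/2 × 156000 = 45500 + 78000 = 123500

Offer B ($123,500)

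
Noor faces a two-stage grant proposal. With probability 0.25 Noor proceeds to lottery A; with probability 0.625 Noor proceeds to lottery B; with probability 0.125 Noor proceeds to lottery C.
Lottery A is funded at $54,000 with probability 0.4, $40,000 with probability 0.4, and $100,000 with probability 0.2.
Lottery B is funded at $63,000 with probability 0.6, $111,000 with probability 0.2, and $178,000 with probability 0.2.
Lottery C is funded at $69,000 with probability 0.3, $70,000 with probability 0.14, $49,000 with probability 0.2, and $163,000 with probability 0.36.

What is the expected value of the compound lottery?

EV(A) = 0.4 × 54000 + 0.4 × 40000 + 0.2 × 100000 = 21600 + 16000 + 20000 = 57600
EV(B) = 0.6 × 63000 + 0.2 × 111000 + 0.2 × 178000 = 37800 + 22200 + 35600 = 95600
EV(C) = 0.3 × 69000 + 0.14 × 70000 + 0.2 × 49000 + 0.36 × 163000 = 20700 + 9800 + 9800 + 58680 = 98980
Overall = 0.25 × 57600 + 0.625 × 95600 + 0.125 × 98980 = 14400 + 59750 + 12372.5 = 86522.5

$86,522.50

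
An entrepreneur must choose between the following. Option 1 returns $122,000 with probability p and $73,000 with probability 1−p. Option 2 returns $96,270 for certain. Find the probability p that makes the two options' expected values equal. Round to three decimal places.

p·122000 + (1−p)·73000 = 96270
49000p + 73000 = 96270
p = (96270 − 73000) / 49000

p = 0.475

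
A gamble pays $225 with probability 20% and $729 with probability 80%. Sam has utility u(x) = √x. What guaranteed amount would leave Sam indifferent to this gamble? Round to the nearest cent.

$605.16

E[u] = 0.2·√225 + 0.8·√729 = 0.2·15 + 0.8·27 = 24.6
CE = (24.6)² = 605.16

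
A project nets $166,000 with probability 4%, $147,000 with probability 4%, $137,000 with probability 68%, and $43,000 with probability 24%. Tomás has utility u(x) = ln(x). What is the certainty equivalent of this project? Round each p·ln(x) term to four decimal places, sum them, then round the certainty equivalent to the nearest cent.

$104,830.50

E[u] = 0.04·ln(166000) + 0.04·ln(147000) + 0.68·ln(137000) + 0.24·ln(43000) = 0.4808 + 0.4759 + 8.0429 + 2.5605 = 11.5601
CE = e^11.5601 ≈ 104830.50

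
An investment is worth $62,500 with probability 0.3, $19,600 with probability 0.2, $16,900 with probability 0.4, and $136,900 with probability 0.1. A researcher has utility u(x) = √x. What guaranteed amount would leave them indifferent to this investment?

E[u] = 0.3·√62500 + 0.2·√19600 + 0.4·√16900 + 0.1·√136900 = 0.3·250 + 0.2·140 + 0.4·130 + 0.1·370 = 192
CE = (192)² = 36864

$36,864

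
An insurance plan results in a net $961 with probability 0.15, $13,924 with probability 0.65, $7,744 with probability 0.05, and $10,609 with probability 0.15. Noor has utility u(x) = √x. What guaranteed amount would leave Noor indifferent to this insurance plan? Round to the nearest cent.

$10,241.44

E[u] = 0.15·√961 + 0.65·√13924 + 0.05·√7744 + 0.15·√10609 = 0.15·31 + 0.65·118 + 0.05·88 + 0.15·103 = 101.2
CE = (101.2)² = 10241.44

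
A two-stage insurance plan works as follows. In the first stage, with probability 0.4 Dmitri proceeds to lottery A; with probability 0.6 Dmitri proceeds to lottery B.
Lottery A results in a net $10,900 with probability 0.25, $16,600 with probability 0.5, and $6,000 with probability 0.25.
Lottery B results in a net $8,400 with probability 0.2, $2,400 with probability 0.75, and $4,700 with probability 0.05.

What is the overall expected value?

EV(A) = 0.25 × 10900 + 0.5 × 16600 + 0.25 × 6000 = 2725 + 8300 + 1500 = 12525
EV(B) = 0.2 × 8400 + 0.75 × 2400 + 0.05 × 4700 = 1680 + 1800 + 235 = 3715
Overall = 0.4 × 12525 + 0.6 × 3715 = 5010 + 2229 = 7239

$7,239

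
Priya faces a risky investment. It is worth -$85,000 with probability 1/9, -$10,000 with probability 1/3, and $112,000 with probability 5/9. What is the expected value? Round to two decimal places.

$49,444.44

EV = 1/9 × (-85000) + 1/3 × (-10000) + 5/9 × 112000 = -9444.4444 − 3333.3333 + 62222.2222 = 49444.4444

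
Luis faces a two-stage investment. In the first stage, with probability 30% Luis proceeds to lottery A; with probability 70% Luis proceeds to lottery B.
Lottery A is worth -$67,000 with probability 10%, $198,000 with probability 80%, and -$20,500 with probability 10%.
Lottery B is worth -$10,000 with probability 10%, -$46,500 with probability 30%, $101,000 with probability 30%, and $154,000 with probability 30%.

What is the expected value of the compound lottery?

$87,980

EV(A) = 0.1 × (-67000) + 0.8 × 198000 + 0.1 × (-20500) = -6700 + 158400 − 2050 = 149650
EV(B) = 0.1 × (-10000) + 0.3 × (-46500) + 0.3 × 101000 + 0.3 × 154000 = -1000 − 13950 + 30300 + 46200 = 61550
Overall = 0.3 × 149650 + 0.7 × 61550 = 44895 + 43085 = 87980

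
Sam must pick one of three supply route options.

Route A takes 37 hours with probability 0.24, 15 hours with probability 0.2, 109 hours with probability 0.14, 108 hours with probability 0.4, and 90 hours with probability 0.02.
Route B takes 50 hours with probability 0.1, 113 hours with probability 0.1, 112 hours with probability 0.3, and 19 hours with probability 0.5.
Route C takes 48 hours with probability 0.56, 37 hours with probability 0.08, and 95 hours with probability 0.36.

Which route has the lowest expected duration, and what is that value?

Route A = 0.24 × 37 + 0.2 × 15 + 0.14 × 109 + 0.4 × 108 + 0.02 × 90 = 8.88 + 3 + 15.26 + 43.2 + 1.8 = 72.14
Route B = 0.1 × 50 + 0.1 × 113 + 0.3 × 112 + 0.5 × 19 = 5 + 11.3 + 33.6 + 9.5 = 59.4
Route C = 0.56 × 48 + 0.08 × 37 + 0.36 × 95 = 26.88 + 2.96 + 34.2 = 64.04

Route B (59.4 hours)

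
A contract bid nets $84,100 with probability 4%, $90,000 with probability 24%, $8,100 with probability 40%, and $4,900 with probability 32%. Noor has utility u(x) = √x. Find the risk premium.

$9,608

E[u] = 0.04·√84100 + 0.24·√90000 + 0.4·√8100 + 0.32·√4900 = 0.04·290 + 0.24·300 + 0.4·90 + 0.32·70 = 142
CE = (142)² = 20164
Risk premium = EV − CE = 29772 − 20164 = 9608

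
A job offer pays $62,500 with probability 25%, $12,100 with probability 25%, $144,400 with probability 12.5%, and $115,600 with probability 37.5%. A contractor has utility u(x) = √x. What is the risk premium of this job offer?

$9,825

E[u] = 0.25·√62500 + 0.25·√12100 + 0.125·√144400 + 0.375·√115600 = 0.25·250 + 0.25·110 + 0.125·380 + 0.375·340 = 265
CE = (265)² = 70225
Risk premium = EV − CE = 80050 − 70225 = 9825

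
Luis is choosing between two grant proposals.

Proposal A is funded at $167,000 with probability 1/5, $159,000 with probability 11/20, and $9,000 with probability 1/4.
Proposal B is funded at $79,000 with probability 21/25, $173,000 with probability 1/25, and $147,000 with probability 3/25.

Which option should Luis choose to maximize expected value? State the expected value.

Proposal A = 1/5 × 167000 + 11/20 × 159000 + 1/4 × 9000 = 33400 + 87450 + 2250 = 123100
Proposal B = 21/25 × 79000 + 1/25 × 173000 + 3/25 × 147000 = 66360 + 6920 + 17640 = 90920

Proposal A ($123,100)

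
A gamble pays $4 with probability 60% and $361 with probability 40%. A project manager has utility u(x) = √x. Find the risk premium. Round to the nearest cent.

$69.36

E[u] = 0.6·√4 + 0.4·√361 = 0.6·2 + 0.4·19 = 8.8
CE = (8.8)² = 77.44
Risk premium = EV − CE = 146.8 − 77.44 = 69.36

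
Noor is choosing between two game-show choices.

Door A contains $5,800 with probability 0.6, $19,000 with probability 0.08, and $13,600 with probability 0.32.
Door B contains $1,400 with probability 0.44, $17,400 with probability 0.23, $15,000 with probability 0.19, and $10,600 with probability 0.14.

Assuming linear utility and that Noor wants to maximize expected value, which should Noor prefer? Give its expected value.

Door A = 0.6 × 5800 + 0.08 × 19000 + 0.32 × 13600 = 3480 + 1520 + 4352 = 9352
Door B = 0.44 × 1400 + 0.23 × 17400 + 0.19 × 15000 + 0.14 × 10600 = 616 + 4002 + 2850 + 1484 = 8952

Door A ($9,352)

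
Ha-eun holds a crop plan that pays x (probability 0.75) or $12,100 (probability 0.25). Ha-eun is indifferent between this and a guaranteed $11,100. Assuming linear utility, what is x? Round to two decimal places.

0.75·x + 0.25·12100 = 11100
0.75·x = 11100 − 3025 = 8075
x = 8075 / 0.75 = 10766.6667

x = $10,766.67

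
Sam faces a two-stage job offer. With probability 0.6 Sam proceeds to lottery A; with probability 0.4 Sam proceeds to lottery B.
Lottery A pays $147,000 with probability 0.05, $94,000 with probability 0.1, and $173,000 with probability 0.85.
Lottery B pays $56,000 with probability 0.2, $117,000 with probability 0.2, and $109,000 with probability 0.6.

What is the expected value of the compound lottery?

$138,280

EV(A) = 0.05 × 147000 + 0.1 × 94000 + 0.85 × 173000 = 7350 + 9400 + 147050 = 163800
EV(B) = 0.2 × 56000 + 0.2 × 117000 + 0.6 × 109000 = 11200 + 23400 + 65400 = 100000
Overall = 0.6 × 163800 + 0.4 × 100000 = 98280 + 40000 = 138280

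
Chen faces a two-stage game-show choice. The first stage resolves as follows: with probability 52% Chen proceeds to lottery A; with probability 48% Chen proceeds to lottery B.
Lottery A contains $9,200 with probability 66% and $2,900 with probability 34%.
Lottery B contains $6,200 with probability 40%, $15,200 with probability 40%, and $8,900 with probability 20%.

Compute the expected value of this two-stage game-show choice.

EV(A) = 0.66 × 9200 + 0.34 × 2900 = 6072 + 986 = 7058
EV(B) = 0.4 × 6200 + 0.4 × 15200 + 0.2 × 8900 = 2480 + 6080 + 1780 = 10340
Overall = 0.52 × 7058 + 0.48 × 10340 = 3670.16 + 4963.2 = 8633.36

$8,633.36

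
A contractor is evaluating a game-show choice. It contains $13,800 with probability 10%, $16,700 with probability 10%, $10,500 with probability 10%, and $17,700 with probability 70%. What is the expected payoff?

EV = 0.1 × 13800 + 0.1 × 16700 + 0.1 × 10500 + 0.7 × 17700 = 1380 + 1670 + 1050 + 12390 = 16490

$16,490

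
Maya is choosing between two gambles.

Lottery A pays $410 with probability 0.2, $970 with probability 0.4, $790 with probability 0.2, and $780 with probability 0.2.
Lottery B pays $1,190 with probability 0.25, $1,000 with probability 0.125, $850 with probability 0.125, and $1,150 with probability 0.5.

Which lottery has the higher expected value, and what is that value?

Lottery A = 0.2 × 410 + 0.4 × 970 + 0.2 × 790 + 0.2 × 780 = 82 + 388 + 158 + 156 = 784
Lottery B = 0.25 × 1190 + 0.125 × 1000 + 0.125 × 850 + 0.5 × 1150 = 297.5 + 125 + 106.25 + 575 = 1103.75

Lottery B ($1,103.75)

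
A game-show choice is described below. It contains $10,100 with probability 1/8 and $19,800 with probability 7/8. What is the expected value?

EV = 1/8 × 10100 + 7/8 × 19800 = 1262.5 + 17325 = 18587.5

$18,587.50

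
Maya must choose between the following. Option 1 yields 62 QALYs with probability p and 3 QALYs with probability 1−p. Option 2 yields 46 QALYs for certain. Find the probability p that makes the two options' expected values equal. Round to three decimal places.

p·62 + (1−p)·3 = 46
59p + 3 = 46
p = (46 − 3) / 59

p = 0.729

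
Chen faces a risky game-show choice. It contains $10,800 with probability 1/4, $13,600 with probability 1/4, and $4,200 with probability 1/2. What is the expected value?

$8,200

EV = 1/4 × 10800 + 1/4 × 13600 + 1/2 × 4200 = 2700 + 3400 + 2100 = 8200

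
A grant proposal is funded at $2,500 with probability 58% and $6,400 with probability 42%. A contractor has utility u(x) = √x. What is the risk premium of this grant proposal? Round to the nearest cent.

$219.24

E[u] = 0.58·√2500 + 0.42·√6400 = 0.58·50 + 0.42·80 = 62.6
CE = (62.6)² = 3918.76
Risk premium = EV − CE = 4138 − 3918.76 = 219.24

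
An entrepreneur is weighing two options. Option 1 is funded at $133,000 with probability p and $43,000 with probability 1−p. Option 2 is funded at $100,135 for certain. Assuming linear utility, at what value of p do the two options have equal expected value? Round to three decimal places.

p·133000 + (1−p)·43000 = 100135
90000p + 43000 = 100135
p = (100135 − 43000) / 90000

p = 0.635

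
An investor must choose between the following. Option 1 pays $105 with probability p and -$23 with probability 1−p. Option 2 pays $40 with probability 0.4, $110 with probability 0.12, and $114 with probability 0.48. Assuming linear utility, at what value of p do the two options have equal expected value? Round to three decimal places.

EV(Option 2) = 0.4 × 40 + 0.12 × 110 + 0.48 × 114 = 16 + 13.2 + 54.72 = 83.92
p·105 + (1−p)·(-23) = 83.92
128p − 23 = 83.92
p = (83.92 + 23) / 128

p = 0.835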